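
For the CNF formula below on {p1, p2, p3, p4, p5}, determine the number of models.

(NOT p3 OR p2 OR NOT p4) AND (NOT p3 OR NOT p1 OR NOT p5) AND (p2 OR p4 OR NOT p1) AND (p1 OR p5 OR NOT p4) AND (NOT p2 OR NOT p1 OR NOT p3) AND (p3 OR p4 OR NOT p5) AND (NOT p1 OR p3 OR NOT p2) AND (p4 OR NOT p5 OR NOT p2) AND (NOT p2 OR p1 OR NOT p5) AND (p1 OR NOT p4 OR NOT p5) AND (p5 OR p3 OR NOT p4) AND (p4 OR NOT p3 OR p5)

4

There are 2^5 = 32 truth assignments over (p1, p2, p3, p4, p5).
Split on p5. With p5 = true, the clauses containing p5 are satisfied and NOT p5 drops from the rest; 2 of the 2^4 = 16 assignments to the other variables satisfy what remains.
With p5 = false, by the same count on the reduced clause set, 2 assignments work.
Total: 2 + 2 = 4.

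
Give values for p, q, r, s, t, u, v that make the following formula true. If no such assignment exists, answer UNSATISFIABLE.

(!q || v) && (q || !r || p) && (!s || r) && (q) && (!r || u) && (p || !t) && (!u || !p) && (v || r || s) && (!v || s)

The clause (q) is unit, so q = true.
The clause (v) is unit, so v = true.
The clause (s) is unit, so s = true.
The clause (r) is unit, so r = true.
The clause (u) is unit, so u = true.
The clause (!p) is unit, so p = false.
The clause (!t) is unit, so t = false.
This assignment satisfies each clause.

p: false, q: true, r: true, s: true, t: false, u: true, v: true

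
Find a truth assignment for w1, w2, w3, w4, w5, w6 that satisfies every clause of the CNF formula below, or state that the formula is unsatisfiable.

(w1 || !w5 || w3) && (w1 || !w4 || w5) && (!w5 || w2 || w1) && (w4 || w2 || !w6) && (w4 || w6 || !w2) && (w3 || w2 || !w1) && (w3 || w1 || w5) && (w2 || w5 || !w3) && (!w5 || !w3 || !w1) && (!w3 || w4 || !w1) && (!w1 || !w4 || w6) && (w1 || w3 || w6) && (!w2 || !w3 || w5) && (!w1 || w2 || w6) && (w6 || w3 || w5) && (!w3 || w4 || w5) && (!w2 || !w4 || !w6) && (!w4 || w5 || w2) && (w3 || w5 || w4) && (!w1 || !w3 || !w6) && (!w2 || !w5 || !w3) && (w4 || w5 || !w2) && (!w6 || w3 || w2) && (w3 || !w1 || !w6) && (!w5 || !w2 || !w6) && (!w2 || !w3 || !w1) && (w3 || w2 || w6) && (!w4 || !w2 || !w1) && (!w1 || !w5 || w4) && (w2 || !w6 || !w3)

Suppose w1 = true.
Suppose w3 = true.
The clause (!w5) is unit, so w5 = false.
The clause (w2) is unit, so w2 = true.
But (!w2) is also a unit clause — contradiction.
So w3 must be the other value — set w3 = false.
The clause (w2) is unit, so w2 = true.
The clause (!w6) is unit, so w6 = false.
The clause (w4) is unit, so w4 = true.
But (!w4) is also a unit clause — contradiction.
Neither w3 = true nor w3 = false works.
So w1 must be the other value — set w1 = false.
Suppose w5 = false.
The clause (!w4) is unit, so w4 = false.
The clause (w3) is unit, so w3 = true.
But (!w3) is also a unit clause — contradiction.
So w5 must be the other value — set w5 = true.
The clause (w3) is unit, so w3 = true.
The clause (w2) is unit, so w2 = true.
But (!w2) is also a unit clause — contradiction.
Neither w5 = true nor w5 = false works.
Neither w1 = true nor w1 = false works.

UNSATISFIABLE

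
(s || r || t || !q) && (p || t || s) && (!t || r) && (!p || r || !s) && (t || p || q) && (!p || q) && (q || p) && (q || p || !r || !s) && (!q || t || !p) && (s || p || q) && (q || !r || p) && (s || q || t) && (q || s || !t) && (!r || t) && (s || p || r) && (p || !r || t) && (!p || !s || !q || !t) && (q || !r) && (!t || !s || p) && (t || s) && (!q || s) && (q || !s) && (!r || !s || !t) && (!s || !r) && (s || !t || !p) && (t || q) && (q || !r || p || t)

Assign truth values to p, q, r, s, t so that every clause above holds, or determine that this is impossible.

p ↦ false, q ↦ true, r ↦ false, s ↦ true, t ↦ false

Branch on t: set t = false.
Unit clause (!r) forces r = false.
Unit clause (s) forces s = true.
Unit clause (!p) forces p = false.
Unit clause (q) forces q = true.
Every clause now holds.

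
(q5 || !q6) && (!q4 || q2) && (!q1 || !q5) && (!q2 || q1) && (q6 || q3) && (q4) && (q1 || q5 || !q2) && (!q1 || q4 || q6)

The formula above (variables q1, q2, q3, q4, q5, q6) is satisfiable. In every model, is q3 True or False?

Suppose q3 = false.
The clause (q6) is unit, so q6 = true.
The clause (q5) is unit, so q5 = true.
The clause (!q1) is unit, so q1 = false.
The clause (!q2) is unit, so q2 = false.
The clause (!q4) is unit, so q4 = false.
But (q4) is also a unit clause — contradiction.
So every satisfying assignment has q3 = True.

True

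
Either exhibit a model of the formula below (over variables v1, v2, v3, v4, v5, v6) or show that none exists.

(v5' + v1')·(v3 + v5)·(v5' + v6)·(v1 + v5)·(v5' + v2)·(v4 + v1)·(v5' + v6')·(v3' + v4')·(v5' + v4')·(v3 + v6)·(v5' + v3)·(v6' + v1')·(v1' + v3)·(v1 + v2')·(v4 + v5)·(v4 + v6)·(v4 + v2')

UNSATISFIABLE

Try v5 = 0.
From the singleton clause (v3), v3 = 1.
From the singleton clause (v1), v1 = 1.
From the singleton clause (v4'), v4 = 0.
But (v4) is also a unit clause — contradiction.
So v5 must be the other value — set v5 = 1.
From the singleton clause (v1'), v1 = 0.
From the singleton clause (v6), v6 = 1.
But (v6') is also a unit clause — contradiction.
Neither v5 = 1 nor v5 = 0 works.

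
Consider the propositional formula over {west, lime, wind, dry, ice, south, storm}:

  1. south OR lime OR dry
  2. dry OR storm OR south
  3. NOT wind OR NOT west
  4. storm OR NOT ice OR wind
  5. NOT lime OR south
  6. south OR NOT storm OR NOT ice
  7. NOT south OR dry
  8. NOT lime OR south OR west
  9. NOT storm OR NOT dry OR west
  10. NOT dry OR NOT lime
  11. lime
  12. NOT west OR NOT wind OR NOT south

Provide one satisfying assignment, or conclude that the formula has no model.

UNSATISFIABLE

(lime) alone gives lime = true.
(south) alone gives south = true.
(dry) alone gives dry = true.
Now (NOT dry) is unsatisfied and unit — conflict.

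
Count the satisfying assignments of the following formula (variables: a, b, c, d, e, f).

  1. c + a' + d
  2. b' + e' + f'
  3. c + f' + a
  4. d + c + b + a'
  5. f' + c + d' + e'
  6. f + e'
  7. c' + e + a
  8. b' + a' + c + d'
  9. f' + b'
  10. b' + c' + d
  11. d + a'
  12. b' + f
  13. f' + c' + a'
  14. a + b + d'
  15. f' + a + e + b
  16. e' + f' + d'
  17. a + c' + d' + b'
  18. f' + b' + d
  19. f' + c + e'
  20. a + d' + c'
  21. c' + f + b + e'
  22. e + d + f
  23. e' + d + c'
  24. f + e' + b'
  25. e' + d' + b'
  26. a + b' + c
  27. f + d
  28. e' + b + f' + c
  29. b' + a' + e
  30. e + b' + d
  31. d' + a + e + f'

3

There are 2^6 = 64 truth assignments over (a, b, c, d, e, f).
Split on e. With e = 1, the clauses containing e are satisfied and e' drops from the rest; 0 of the 2^5 = 32 assignments to the other variables satisfy what remains.
With e = 0, by the same count on the reduced clause set, 3 assignments work.
(One model: a=T, b=F, c=F, d=T, e=F, f=F.)
Total: 0 + 3 = 3.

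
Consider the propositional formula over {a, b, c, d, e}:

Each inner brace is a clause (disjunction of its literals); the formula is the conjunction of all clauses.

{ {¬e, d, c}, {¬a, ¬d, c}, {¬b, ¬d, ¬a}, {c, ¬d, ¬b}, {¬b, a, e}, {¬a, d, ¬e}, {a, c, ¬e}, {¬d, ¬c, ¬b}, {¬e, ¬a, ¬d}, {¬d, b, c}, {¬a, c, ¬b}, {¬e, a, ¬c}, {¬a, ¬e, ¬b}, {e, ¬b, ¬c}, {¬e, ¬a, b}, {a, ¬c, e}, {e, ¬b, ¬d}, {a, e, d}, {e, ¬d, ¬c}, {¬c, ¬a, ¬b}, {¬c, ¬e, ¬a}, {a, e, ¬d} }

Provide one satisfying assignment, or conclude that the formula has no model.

a ↦ True, b ↦ False, c ↦ True, d ↦ False, e ↦ False

Suppose e = False.
Suppose b = False.
Suppose d = False.
Unit clause (a) forces a = True.
No clause remains; c is free.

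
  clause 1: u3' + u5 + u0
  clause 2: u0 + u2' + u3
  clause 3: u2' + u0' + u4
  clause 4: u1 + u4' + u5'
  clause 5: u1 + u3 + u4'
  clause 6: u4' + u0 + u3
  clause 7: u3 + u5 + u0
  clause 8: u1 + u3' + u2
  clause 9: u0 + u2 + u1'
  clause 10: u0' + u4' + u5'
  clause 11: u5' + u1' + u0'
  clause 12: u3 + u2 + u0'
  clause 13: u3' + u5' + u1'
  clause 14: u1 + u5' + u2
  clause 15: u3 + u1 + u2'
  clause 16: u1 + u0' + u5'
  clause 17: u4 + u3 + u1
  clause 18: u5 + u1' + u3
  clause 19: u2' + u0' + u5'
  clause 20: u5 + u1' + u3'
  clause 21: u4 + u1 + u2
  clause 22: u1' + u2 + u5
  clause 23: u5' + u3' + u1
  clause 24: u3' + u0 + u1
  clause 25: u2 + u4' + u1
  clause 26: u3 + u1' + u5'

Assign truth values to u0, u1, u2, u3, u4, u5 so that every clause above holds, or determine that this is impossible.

u0 ↦ 1, u1 ↦ 0, u2 ↦ 1, u3 ↦ 1, u4 ↦ 1, u5 ↦ 0

Try u3 = 1.
Try u5 = 0.
From the singleton clause (u0), u0 = 1.
From the singleton clause (u1'), u1 = 0.
From the singleton clause (u2), u2 = 1.
From the singleton clause (u4), u4 = 1.
This assignment satisfies each clause.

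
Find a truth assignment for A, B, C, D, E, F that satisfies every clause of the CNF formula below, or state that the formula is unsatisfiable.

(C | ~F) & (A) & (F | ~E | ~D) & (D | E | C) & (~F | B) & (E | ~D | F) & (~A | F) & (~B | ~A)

UNSATISFIABLE

Unit clause (A) forces A = 1.
Unit clause (F) forces F = 1.
Unit clause (C) forces C = 1.
Unit clause (B) forces B = 1.
That conflicts with the unit clause (~B).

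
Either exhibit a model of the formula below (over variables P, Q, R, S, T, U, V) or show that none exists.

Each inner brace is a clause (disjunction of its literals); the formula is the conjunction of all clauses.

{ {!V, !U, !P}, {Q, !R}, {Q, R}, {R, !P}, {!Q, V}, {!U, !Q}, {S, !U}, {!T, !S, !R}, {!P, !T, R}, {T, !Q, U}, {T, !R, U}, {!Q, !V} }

Suppose Q = true.
The clause (V) is unit, so V = true.
Now (!V) is unsatisfied and unit — conflict.
So Q must be the other value — set Q = false.
The clause (!R) is unit, so R = false.
Now (R) is unsatisfied and unit — conflict.
Both values of Q lead to a conflict.

UNSATISFIABLE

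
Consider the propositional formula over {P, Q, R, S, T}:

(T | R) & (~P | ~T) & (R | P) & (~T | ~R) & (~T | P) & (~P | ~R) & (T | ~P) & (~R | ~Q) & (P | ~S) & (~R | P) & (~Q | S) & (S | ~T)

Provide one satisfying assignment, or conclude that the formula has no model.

Branch on T: set T = 1.
The clause (~P) is unit, so P = 0.
But (P) is also a unit clause — contradiction.
That branch fails; take T = 0 instead.
The clause (R) is unit, so R = 1.
The clause (~P) is unit, so P = 0.
But (P) is also a unit clause — contradiction.
Both values of T lead to a conflict.

UNSATISFIABLE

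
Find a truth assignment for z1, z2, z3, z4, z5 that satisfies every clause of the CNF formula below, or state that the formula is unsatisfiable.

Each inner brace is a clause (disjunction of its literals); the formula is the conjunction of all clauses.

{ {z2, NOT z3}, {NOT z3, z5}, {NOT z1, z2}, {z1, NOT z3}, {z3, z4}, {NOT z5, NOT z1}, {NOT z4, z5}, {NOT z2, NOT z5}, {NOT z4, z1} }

Branch on z2: set z2 = true.
The clause (NOT z5) is unit, so z5 = false.
The clause (NOT z3) is unit, so z3 = false.
The clause (z4) is unit, so z4 = true.
But (NOT z4) is also a unit clause — contradiction.
That branch fails; take z2 = false instead.
The clause (NOT z3) is unit, so z3 = false.
The clause (NOT z1) is unit, so z1 = false.
The clause (z4) is unit, so z4 = true.
But (NOT z4) is also a unit clause — contradiction.
Neither z2 = true nor z2 = false works.

UNSATISFIABLE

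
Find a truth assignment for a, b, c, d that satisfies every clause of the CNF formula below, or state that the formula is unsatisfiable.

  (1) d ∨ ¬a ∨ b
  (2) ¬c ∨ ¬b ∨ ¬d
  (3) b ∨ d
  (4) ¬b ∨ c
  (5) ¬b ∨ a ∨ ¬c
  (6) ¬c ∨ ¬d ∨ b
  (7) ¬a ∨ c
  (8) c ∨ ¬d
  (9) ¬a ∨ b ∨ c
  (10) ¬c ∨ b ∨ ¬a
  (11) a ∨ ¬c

Branch on b: set b = True.
Unit clause (c) forces c = True.
Unit clause (¬d) forces d = False.
Unit clause (a) forces a = True.
All clauses are satisfied.

a ↦ True,  b ↦ True,  c ↦ True,  d ↦ False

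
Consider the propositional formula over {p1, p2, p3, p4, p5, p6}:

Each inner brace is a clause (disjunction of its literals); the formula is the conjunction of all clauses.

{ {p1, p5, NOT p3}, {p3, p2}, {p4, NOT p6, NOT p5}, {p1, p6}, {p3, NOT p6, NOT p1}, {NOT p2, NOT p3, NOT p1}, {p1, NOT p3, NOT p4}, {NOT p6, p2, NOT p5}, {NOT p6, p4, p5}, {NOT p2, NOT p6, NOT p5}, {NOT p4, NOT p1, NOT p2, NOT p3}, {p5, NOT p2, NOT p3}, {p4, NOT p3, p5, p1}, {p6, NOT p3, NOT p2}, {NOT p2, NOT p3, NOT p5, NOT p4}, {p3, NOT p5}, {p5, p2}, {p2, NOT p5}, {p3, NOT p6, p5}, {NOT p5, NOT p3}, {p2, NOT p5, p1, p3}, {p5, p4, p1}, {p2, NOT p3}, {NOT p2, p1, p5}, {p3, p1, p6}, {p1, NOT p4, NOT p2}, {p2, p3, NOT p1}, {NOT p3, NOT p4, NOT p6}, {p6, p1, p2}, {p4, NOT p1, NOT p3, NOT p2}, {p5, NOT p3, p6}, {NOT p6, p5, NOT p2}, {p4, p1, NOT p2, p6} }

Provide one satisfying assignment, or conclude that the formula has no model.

Try p3 = false.
(p2) alone gives p2 = true.
(NOT p5) alone gives p5 = false.
(NOT p6) alone gives p6 = false.
(p1) alone gives p1 = true.
No clause remains; p4 is free.

p1: true,  p2: true,  p3: false,  p4: false,  p5: false,  p6: false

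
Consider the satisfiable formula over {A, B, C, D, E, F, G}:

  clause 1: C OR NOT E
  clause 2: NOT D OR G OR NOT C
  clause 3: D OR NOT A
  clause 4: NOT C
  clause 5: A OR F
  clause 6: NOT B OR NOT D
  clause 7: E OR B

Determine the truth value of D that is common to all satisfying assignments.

False

Suppose D = true.
Unit clause (NOT C) forces C = false.
Unit clause (NOT E) forces E = false.
Unit clause (NOT B) forces B = false.
But (B) is also a unit clause — contradiction.
So every satisfying assignment has D = False.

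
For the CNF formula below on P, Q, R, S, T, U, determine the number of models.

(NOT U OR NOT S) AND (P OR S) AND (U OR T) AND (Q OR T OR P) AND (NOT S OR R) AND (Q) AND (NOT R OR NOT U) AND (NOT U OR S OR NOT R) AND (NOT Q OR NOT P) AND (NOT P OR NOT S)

There are 2^6 = 64 truth assignments over (P, Q, R, S, T, U).
Split on Q. With Q = true, the clauses containing Q are satisfied and NOT Q drops from the rest; 1 of the 2^5 = 32 assignments to the other variables satisfy what remains.
With Q = false, by the same count on the reduced clause set, 0 assignments work.
(One model: P=F, Q=T, R=T, S=T, T=T, U=F.)
Total: 1 + 0 = 1.

1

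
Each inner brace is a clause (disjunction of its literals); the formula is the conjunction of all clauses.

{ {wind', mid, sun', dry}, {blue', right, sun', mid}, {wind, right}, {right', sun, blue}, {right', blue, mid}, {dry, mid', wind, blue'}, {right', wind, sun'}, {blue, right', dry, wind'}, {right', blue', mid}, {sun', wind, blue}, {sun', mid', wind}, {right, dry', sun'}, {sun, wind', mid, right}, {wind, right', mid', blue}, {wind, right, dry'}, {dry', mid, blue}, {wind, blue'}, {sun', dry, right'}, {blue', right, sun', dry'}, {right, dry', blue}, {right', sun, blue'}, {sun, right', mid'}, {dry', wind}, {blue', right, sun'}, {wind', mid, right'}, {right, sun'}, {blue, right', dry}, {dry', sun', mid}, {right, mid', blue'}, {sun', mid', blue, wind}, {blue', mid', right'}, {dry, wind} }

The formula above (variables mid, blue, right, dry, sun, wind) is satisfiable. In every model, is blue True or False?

Suppose blue = 1.
The clause (wind) is unit, so wind = 1.
Case right = 0:
The clause (sun') is unit, so sun = 0.
The clause (mid) is unit, so mid = 1.
But (mid') is also a unit clause — contradiction.
That branch fails; take right = 1 instead.
The clause (mid) is unit, so mid = 1.
But (mid') is also a unit clause — contradiction.
Either choice for right ends in contradiction.
So every satisfying assignment has blue = False.

False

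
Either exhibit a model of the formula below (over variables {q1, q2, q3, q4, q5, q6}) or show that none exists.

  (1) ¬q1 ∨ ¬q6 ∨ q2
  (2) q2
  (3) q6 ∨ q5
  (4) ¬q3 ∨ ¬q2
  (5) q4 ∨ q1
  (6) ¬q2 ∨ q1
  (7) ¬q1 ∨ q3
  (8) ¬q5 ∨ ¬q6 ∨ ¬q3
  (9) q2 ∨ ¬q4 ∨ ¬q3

From the singleton clause (q2), q2 = True.
From the singleton clause (¬q3), q3 = False.
From the singleton clause (q1), q1 = True.
That conflicts with the unit clause (¬q1).

UNSATISFIABLE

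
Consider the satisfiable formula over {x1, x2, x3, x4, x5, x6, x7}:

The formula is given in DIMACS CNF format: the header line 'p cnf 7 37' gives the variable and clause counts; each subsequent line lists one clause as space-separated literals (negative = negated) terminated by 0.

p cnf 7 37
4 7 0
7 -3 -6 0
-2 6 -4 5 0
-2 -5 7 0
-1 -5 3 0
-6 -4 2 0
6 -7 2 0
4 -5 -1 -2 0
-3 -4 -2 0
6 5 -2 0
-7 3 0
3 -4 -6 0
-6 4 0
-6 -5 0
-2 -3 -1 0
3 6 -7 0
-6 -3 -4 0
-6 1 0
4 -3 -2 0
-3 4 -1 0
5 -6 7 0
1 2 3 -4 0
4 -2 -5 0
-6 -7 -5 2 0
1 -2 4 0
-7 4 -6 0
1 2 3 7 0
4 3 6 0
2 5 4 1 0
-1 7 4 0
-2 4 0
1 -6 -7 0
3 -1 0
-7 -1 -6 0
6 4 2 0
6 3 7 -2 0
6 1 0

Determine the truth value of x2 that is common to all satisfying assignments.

False

Suppose x2 = True.
(x4) alone gives x4 = True.
(¬x3) alone gives x3 = False.
(¬x7) alone gives x7 = False.
(¬x5) alone gives x5 = False.
(x6) alone gives x6 = True.
Now (¬x6) is unsatisfied and unit — conflict.
So every satisfying assignment has x2 = False.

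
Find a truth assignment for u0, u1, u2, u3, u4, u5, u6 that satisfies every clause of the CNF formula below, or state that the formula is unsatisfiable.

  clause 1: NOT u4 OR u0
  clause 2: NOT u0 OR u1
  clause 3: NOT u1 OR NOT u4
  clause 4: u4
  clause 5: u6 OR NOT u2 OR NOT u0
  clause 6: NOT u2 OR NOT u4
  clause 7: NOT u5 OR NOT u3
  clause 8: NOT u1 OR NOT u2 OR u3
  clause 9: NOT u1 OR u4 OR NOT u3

(u4) alone gives u4 = true.
(u0) alone gives u0 = true.
(u1) alone gives u1 = true.
That conflicts with the unit clause (NOT u1).

UNSATISFIABLE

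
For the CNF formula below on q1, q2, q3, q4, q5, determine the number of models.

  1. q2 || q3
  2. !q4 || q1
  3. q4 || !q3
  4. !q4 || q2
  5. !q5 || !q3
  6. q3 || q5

There are 2^5 = 32 truth assignments over (q1, q2, q3, q4, q5).
Split on q5. With q5 = true, the clauses containing q5 are satisfied and !q5 drops from the rest; 3 of the 2^4 = 16 assignments to the other variables satisfy what remains.
With q5 = false, by the same count on the reduced clause set, 1 assignment works.
Total: 3 + 1 = 4.

4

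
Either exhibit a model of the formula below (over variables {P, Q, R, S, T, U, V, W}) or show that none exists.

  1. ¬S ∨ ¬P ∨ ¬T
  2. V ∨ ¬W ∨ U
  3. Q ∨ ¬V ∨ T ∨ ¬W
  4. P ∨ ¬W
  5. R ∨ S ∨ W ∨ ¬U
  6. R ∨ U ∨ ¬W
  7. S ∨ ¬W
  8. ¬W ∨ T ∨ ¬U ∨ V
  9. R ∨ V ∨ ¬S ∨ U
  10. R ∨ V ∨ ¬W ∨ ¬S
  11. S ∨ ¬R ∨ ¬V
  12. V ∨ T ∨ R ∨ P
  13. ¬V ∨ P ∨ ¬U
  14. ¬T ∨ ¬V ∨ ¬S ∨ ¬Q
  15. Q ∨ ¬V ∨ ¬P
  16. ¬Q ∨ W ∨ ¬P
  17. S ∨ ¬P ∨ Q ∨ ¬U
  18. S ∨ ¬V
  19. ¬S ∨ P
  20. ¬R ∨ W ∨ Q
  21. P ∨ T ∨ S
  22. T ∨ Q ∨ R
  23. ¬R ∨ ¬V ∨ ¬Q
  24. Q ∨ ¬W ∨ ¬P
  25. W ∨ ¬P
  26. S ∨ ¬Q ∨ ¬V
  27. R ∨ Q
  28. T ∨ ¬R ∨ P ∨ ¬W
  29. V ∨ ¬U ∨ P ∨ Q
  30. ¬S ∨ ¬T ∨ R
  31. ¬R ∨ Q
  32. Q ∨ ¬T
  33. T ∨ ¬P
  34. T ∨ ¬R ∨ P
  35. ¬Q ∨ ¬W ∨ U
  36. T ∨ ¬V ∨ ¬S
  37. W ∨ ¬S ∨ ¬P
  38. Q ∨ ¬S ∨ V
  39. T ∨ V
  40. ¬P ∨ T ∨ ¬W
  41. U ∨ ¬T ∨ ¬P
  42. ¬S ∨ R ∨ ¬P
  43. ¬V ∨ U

Try P = False.
From the singleton clause (¬W), W = False.
From the singleton clause (¬S), S = False.
From the singleton clause (¬V), V = False.
From the singleton clause (T), T = True.
From the singleton clause (Q), Q = True.
Try R = True.
Every clause is now satisfied; U is unconstrained.

P: False,  Q: True,  R: True,  S: False,  T: True,  U: True,  V: False,  W: False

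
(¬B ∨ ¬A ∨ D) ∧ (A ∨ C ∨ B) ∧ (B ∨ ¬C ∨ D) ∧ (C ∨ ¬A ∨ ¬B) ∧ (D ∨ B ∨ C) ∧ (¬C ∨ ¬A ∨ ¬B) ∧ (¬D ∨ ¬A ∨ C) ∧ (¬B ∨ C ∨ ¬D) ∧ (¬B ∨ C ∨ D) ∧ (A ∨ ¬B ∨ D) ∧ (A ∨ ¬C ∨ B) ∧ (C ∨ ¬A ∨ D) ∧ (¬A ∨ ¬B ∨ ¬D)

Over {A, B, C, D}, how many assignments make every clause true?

2

There are 2^4 = 16 truth assignments over (A, B, C, D).
Split on A. With A = True, the clauses containing A are satisfied and ¬A drops from the rest; 1 of the 2^3 = 8 assignments to the other variables satisfy what remains.
With A = False, by the same count on the reduced clause set, 1 assignment works.
Total: 1 + 1 = 2.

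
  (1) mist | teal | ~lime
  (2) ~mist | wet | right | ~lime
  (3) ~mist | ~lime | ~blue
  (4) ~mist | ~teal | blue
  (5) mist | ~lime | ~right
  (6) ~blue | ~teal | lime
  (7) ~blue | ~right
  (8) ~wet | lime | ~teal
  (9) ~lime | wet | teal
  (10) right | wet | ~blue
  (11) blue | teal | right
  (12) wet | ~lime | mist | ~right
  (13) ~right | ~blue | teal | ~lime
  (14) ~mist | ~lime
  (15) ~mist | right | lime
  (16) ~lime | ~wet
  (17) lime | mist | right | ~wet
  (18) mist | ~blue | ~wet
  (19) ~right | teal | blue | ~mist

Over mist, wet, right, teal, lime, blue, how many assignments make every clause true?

5

There are 2^6 = 64 truth assignments over (mist, wet, right, teal, lime, blue).
Split on right. With right = 1, the clauses containing right are satisfied and ~right drops from the rest; 3 of the 2^5 = 32 assignments to the other variables satisfy what remains.
With right = 0, by the same count on the reduced clause set, 2 assignments work.
(One model: mist=F, wet=F, right=F, teal=T, lime=F, blue=F.)
Total: 3 + 2 = 5.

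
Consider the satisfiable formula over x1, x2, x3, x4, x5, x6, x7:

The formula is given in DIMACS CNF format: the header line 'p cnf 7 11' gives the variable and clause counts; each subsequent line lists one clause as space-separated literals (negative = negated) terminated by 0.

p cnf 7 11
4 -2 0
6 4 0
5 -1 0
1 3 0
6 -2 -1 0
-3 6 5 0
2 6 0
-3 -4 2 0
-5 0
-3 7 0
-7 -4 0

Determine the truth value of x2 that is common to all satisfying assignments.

Suppose x2 = True.
The clause (x4) is unit, so x4 = True.
The clause (¬x5) is unit, so x5 = False.
The clause (¬x1) is unit, so x1 = False.
The clause (x3) is unit, so x3 = True.
The clause (x6) is unit, so x6 = True.
The clause (x7) is unit, so x7 = True.
Now (¬x7) is unsatisfied and unit — conflict.
So every satisfying assignment has x2 = False.

False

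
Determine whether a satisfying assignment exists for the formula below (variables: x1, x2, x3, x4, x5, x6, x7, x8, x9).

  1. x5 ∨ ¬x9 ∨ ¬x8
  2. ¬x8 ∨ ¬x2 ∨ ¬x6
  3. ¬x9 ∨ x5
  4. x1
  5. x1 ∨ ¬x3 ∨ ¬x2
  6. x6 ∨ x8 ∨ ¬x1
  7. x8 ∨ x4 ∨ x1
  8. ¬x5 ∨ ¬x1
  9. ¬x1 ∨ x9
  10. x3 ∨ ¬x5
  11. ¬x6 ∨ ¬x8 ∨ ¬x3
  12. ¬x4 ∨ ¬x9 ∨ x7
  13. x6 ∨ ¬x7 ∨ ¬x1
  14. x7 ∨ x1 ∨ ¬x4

Unsatisfiable

From the singleton clause (x1), x1 = True.
From the singleton clause (¬x5), x5 = False.
From the singleton clause (¬x9), x9 = False.
That conflicts with the unit clause (x9).
No assignment satisfies every clause.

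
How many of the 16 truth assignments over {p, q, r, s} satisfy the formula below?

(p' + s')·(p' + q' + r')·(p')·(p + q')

4

There are 2^4 = 16 truth assignments over (p, q, r, s).
Check each against the 4 clauses (columns in the order p, q, r, s):
  F F F F  ✓ satisfies all
  F F F T  ✓ satisfies all
  F F T F  ✓ satisfies all
  F F T T  ✓ satisfies all
  F T F F  ✗ fails (p + q')
  F T F T  ✗ fails (p + q')
  F T T F  ✗ fails (p + q')
  F T T T  ✗ fails (p + q')
  T F F F  ✗ fails (p')
  T F F T  ✗ fails (p' + s')
  T F T F  ✗ fails (p')
  T F T T  ✗ fails (p' + s')
  T T F F  ✗ fails (p')
  T T F T  ✗ fails (p' + s')
  T T T F  ✗ fails (p' + q' + r')
  T T T T  ✗ fails (p' + s')
4 of the 16 rows are models.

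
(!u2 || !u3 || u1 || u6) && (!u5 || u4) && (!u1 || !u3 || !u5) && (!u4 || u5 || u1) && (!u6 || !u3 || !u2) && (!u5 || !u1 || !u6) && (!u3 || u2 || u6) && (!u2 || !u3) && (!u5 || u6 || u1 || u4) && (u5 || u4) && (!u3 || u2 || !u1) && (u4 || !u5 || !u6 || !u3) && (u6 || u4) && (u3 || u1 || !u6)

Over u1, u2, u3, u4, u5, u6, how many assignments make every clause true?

9

There are 2^6 = 64 truth assignments over (u1, u2, u3, u4, u5, u6).
Split on u5. With u5 = true, the clauses containing u5 are satisfied and !u5 drops from the rest; 5 of the 2^5 = 32 assignments to the other variables satisfy what remains.
With u5 = false, by the same count on the reduced clause set, 4 assignments work.
(One model: u1=F, u2=F, u3=F, u4=T, u5=T, u6=F.)
Total: 5 + 4 = 9.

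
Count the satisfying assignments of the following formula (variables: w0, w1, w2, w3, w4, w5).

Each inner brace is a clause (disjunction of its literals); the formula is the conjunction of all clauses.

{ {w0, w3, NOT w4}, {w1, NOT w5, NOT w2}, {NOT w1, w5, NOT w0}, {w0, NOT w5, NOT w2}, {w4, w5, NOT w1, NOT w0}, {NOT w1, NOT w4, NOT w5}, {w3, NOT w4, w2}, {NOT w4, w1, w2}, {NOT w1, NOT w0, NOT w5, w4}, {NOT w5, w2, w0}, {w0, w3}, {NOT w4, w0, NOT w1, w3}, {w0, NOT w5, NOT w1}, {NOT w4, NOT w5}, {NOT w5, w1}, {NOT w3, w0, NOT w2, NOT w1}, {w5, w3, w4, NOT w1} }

There are 2^6 = 64 truth assignments over (w0, w1, w2, w3, w4, w5).
Split on w3. With w3 = true, the clauses containing w3 are satisfied and NOT w3 drops from the rest; 8 of the 2^5 = 32 assignments to the other variables satisfy what remains.
With w3 = false, by the same count on the reduced clause set, 3 assignments work.
(One model: w0=F, w1=F, w2=F, w3=T, w4=F, w5=F.)
Total: 8 + 3 = 11.

11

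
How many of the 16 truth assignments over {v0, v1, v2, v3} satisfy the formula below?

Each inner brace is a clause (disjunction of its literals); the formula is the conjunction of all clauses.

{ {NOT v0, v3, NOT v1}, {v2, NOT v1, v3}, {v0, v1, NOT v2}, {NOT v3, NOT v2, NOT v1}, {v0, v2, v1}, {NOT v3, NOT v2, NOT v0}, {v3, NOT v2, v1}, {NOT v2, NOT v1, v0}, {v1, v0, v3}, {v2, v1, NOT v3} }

There are 2^4 = 16 truth assignments over (v0, v1, v2, v3).
Split on v1. With v1 = true, the clauses containing v1 are satisfied and NOT v1 drops from the rest; 2 of the 2^3 = 8 assignments to the other variables satisfy what remains.
With v1 = false, by the same count on the reduced clause set, 1 assignment works.
(One model: v0=F, v1=T, v2=F, v3=T.)
Total: 2 + 1 = 3.

3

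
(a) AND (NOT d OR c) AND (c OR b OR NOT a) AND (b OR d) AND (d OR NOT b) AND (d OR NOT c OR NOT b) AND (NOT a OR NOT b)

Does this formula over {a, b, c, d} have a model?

(a) alone gives a = true.
(NOT b) alone gives b = false.
(c) alone gives c = true.
(d) alone gives d = true.
Every clause now holds.
A satisfying assignment: a ↦ true; b ↦ false; c ↦ true; d ↦ true.

Yes, satisfiable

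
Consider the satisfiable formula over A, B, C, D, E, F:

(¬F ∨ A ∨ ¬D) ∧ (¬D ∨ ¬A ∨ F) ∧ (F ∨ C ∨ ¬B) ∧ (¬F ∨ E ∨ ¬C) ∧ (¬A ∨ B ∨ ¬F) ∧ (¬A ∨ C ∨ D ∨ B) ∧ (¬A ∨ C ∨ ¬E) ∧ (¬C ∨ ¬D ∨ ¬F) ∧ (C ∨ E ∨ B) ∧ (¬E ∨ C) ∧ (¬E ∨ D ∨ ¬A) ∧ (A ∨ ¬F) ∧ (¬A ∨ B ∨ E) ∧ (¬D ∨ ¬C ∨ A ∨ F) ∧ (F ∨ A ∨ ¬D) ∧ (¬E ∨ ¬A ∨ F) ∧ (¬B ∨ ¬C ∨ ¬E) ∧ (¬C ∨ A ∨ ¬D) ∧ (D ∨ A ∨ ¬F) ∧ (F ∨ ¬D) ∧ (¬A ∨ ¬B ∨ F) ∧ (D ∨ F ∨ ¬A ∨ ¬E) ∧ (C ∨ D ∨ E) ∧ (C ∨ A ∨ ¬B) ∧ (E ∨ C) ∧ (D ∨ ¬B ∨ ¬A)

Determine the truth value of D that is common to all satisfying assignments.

False

Suppose D = True.
Unit clause (F) forces F = True.
Unit clause (A) forces A = True.
Unit clause (B) forces B = True.
Unit clause (¬C) forces C = False.
Unit clause (¬E) forces E = False.
Now (E) is unsatisfied and unit — conflict.
So every satisfying assignment has D = False.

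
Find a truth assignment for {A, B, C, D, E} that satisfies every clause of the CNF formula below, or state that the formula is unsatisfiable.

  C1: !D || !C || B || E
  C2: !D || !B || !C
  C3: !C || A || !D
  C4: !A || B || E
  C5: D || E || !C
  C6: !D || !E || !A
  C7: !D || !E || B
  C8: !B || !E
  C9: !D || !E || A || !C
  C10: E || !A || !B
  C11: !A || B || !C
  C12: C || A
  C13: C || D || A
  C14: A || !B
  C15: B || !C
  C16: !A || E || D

A=true, B=false, C=false, D=false, E=true

Branch on B: set B = false.
(!C) alone gives C = false.
(A) alone gives A = true.
(E) alone gives E = true.
(!D) alone gives D = false.
Every clause now holds.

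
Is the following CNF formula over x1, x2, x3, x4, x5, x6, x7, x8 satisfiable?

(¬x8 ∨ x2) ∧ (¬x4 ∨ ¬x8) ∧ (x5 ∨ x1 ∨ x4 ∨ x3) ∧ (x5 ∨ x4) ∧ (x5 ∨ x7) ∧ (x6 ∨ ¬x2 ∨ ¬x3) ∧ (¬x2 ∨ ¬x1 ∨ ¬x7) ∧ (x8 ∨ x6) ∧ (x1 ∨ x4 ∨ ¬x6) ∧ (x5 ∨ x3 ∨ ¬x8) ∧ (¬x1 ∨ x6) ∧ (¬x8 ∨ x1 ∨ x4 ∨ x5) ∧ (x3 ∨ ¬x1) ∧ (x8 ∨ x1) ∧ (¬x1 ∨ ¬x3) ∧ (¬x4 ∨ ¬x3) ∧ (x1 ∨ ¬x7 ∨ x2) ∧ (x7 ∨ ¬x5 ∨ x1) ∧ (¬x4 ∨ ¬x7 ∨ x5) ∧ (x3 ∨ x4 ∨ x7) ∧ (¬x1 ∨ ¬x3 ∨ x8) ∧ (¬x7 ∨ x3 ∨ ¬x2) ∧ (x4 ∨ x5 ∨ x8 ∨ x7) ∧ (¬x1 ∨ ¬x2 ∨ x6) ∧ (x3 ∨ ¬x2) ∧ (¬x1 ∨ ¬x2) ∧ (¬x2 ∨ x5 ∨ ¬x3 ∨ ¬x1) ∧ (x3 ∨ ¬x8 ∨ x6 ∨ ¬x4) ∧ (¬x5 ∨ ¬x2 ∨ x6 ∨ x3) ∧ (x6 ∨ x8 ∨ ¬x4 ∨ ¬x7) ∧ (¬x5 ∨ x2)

Unsatisfiable

Case x8 = False:
(x6) alone gives x6 = True.
(x1) alone gives x1 = True.
(x3) alone gives x3 = True.
That conflicts with the unit clause (¬x3).
So x8 must be the other value — set x8 = True.
(x2) alone gives x2 = True.
(¬x4) alone gives x4 = False.
(x5) alone gives x5 = True.
(x3) alone gives x3 = True.
(x6) alone gives x6 = True.
(x1) alone gives x1 = True.
That conflicts with the unit clause (¬x1).
Neither x8 = True nor x8 = False works.
No assignment satisfies every clause.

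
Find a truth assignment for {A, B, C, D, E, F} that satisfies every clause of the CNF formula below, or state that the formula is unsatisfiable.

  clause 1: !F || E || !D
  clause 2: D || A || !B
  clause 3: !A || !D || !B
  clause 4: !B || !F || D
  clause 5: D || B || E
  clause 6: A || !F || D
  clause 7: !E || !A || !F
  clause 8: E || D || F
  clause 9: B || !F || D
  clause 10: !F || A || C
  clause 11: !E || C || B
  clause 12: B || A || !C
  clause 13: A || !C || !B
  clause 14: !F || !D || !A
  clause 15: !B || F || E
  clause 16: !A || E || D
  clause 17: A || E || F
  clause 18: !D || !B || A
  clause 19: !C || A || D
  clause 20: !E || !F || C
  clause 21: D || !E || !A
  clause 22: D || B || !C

A ↦ true; B ↦ false; C ↦ true; D ↦ true; E ↦ true; F ↦ false

Suppose F = false.
Suppose E = true.
Suppose C = true.
Suppose B = false.
Unit clause (A) forces A = true.
Unit clause (D) forces D = true.
Every clause now holds.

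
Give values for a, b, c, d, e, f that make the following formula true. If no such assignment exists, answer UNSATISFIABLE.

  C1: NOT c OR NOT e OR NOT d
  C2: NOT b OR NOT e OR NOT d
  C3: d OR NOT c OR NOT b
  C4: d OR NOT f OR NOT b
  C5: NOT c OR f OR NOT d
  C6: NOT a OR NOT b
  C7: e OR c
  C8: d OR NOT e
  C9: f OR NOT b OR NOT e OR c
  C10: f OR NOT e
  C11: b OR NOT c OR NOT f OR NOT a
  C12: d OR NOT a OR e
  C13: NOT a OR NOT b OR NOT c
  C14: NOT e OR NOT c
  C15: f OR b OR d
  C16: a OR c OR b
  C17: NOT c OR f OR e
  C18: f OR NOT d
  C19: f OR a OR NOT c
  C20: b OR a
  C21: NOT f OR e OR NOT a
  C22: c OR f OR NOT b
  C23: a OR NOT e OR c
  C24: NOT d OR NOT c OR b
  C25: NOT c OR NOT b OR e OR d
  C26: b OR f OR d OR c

a: false; b: true; c: true; d: true; e: false; f: true

Case a = false:
From the singleton clause (b), b = true.
Case e = false:
From the singleton clause (c), c = true.
From the singleton clause (d), d = true.
From the singleton clause (f), f = true.
Every clause now holds.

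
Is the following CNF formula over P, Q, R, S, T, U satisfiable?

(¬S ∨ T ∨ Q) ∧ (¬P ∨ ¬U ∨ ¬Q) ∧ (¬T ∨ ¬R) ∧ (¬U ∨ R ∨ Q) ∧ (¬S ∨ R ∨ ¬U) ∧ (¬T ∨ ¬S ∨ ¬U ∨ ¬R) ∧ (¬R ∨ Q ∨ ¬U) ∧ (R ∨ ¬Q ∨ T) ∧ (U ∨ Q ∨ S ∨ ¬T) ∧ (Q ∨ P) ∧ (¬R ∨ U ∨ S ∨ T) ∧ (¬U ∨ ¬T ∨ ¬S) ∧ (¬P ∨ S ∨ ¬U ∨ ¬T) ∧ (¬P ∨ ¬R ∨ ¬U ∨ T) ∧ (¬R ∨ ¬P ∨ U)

Yes, satisfiable

Suppose T = True.
From the singleton clause (¬R), R = False.
Suppose U = True.
From the singleton clause (Q), Q = True.
From the singleton clause (¬P), P = False.
From the singleton clause (¬S), S = False.
All clauses are satisfied.
A satisfying assignment: P ↦ False, Q ↦ True, R ↦ False, S ↦ False, T ↦ True, U ↦ True.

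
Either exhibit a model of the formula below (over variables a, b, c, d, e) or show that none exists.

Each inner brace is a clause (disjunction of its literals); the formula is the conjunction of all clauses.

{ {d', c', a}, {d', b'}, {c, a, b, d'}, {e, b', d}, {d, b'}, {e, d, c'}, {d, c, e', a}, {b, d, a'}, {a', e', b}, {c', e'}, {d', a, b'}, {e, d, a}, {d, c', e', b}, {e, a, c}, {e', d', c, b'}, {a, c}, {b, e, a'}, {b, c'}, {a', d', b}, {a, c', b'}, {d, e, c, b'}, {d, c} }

UNSATISFIABLE

Suppose d = 0.
From the singleton clause (b'), b = 0.
From the singleton clause (a'), a = 0.
From the singleton clause (e), e = 1.
From the singleton clause (c), c = 1.
Now (c') is unsatisfied and unit — conflict.
Undo d and try d = 1.
From the singleton clause (b'), b = 0.
From the singleton clause (c'), c = 0.
From the singleton clause (a), a = 1.
Now (a') is unsatisfied and unit — conflict.
Both values of d lead to a conflict.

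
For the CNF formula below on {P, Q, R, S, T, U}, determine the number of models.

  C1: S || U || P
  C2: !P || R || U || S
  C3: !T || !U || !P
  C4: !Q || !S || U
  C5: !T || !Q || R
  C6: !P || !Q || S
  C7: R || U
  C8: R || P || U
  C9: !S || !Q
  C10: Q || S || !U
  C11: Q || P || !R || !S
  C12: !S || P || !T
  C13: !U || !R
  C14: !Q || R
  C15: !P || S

There are 2^6 = 64 truth assignments over (P, Q, R, S, T, U).
Split on P. With P = true, the clauses containing P are satisfied and !P drops from the rest; 3 of the 2^5 = 32 assignments to the other variables satisfy what remains.
With P = false, by the same count on the reduced clause set, 1 assignment works.
(One model: P=F, Q=F, R=F, S=T, T=F, U=T.)
Total: 3 + 1 = 4.

4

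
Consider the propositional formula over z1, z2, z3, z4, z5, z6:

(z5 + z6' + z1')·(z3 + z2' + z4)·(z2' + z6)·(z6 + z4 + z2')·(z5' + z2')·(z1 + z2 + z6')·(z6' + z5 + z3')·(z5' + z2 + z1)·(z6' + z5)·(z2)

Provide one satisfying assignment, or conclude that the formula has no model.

UNSATISFIABLE

Unit clause (z2) forces z2 = 1.
Unit clause (z6) forces z6 = 1.
Unit clause (z5') forces z5 = 0.
Now (z5) is unsatisfied and unit — conflict.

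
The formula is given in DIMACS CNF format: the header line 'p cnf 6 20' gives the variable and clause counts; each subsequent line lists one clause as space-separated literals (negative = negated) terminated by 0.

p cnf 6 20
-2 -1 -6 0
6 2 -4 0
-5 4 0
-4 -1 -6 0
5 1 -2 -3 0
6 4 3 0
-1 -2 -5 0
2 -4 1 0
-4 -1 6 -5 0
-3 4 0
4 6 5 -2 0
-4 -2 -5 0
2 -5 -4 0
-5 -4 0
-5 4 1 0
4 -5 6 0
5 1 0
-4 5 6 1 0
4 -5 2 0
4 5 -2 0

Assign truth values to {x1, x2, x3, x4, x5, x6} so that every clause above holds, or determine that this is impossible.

Case x5 = False:
(x1) alone gives x1 = True.
Case x2 = False:
Case x6 = True:
(¬x4) alone gives x4 = False.
(¬x3) alone gives x3 = False.
This assignment satisfies each clause.

x1 ↦ True,  x2 ↦ False,  x3 ↦ False,  x4 ↦ False,  x5 ↦ False,  x6 ↦ True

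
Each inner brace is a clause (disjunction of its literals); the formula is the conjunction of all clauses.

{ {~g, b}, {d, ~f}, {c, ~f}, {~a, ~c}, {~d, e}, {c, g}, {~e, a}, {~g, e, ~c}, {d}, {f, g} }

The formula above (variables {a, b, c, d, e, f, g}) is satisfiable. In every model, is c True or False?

Suppose c = 1.
The clause (~a) is unit, so a = 0.
The clause (~e) is unit, so e = 0.
The clause (~d) is unit, so d = 0.
But (d) is also a unit clause — contradiction.
So every satisfying assignment has c = False.

False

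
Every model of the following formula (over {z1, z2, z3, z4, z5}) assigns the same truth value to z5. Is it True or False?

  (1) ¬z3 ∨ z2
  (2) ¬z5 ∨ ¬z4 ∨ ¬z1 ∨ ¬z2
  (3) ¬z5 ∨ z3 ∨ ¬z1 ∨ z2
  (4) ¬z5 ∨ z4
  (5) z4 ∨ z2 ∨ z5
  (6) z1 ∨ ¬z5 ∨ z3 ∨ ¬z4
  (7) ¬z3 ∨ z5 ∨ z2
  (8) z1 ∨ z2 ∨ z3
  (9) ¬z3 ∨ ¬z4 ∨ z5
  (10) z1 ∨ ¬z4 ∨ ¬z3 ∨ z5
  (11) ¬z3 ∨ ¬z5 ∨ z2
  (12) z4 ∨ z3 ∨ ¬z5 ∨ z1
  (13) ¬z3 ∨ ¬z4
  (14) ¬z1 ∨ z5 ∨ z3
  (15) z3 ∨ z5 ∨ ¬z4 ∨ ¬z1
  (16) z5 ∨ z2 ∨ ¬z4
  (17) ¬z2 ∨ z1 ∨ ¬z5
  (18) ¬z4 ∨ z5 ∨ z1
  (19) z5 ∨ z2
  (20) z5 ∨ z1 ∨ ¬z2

Suppose z5 = True.
From the singleton clause (z4), z4 = True.
From the singleton clause (¬z3), z3 = False.
From the singleton clause (z1), z1 = True.
From the singleton clause (¬z2), z2 = False.
Now (z2) is unsatisfied and unit — conflict.
So every satisfying assignment has z5 = False.

False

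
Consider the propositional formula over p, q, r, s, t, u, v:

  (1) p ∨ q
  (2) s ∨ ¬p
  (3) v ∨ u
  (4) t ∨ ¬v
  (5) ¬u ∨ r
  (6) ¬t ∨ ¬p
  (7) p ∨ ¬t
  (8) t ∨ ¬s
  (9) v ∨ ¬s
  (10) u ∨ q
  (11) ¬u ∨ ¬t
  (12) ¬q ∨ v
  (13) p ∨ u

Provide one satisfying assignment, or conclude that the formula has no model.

UNSATISFIABLE

Case p = True:
Unit clause (s) forces s = True.
Unit clause (¬t) forces t = False.
But (t) is also a unit clause — contradiction.
Backtrack on p: now try p = False.
Unit clause (q) forces q = True.
Unit clause (¬t) forces t = False.
Unit clause (¬v) forces v = False.
But (v) is also a unit clause — contradiction.
Neither p = True nor p = False works.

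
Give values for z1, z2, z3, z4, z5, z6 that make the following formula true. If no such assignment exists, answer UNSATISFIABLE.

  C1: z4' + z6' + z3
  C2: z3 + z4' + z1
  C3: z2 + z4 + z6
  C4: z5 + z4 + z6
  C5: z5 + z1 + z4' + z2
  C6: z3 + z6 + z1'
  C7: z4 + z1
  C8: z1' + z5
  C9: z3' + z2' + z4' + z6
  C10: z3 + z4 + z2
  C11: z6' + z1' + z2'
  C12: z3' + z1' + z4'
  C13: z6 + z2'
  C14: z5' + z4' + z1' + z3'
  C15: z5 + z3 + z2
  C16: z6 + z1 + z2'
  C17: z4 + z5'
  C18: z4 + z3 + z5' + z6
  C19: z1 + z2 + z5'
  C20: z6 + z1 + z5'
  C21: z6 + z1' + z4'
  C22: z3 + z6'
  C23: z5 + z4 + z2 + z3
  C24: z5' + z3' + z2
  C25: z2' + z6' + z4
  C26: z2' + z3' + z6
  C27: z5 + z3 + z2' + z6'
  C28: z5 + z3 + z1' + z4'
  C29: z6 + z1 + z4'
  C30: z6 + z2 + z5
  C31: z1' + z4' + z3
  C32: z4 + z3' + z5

Try z4 = 1.
Try z6 = 1.
Unit clause (z3) forces z3 = 1.
Unit clause (z1') forces z1 = 0.
Try z5 = 1.
Unit clause (z2) forces z2 = 1.
Every clause now holds.

z1 ↦ 0,  z2 ↦ 1,  z3 ↦ 1,  z4 ↦ 1,  z5 ↦ 1,  z6 ↦ 1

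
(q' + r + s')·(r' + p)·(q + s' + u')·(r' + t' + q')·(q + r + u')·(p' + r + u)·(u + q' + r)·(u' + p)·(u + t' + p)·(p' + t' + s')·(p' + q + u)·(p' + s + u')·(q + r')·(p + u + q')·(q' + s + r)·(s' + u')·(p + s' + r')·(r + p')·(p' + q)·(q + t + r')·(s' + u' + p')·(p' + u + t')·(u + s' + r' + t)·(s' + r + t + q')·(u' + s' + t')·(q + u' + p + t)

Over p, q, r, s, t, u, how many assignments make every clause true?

3

There are 2^6 = 64 truth assignments over (p, q, r, s, t, u).
Split on t. With t = 1, the clauses containing t are satisfied and t' drops from the rest; 0 of the 2^5 = 32 assignments to the other variables satisfy what remains.
With t = 0, by the same count on the reduced clause set, 3 assignments work.
(One model: p=F, q=F, r=F, s=F, t=F, u=F.)
Total: 0 + 3 = 3.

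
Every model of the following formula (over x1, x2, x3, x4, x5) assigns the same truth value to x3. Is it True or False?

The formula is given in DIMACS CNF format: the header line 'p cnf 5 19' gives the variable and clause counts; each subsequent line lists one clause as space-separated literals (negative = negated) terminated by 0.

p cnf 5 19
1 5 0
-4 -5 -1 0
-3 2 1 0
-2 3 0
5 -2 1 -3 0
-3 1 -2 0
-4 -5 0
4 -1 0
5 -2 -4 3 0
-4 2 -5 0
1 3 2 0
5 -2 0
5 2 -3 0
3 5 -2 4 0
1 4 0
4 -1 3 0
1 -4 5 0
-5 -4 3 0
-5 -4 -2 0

Suppose x3 = True.
Suppose x1 = True.
(x4) alone gives x4 = True.
(¬x5) alone gives x5 = False.
(¬x2) alone gives x2 = False.
Now (x2) is unsatisfied and unit — conflict.
That branch fails; take x1 = False instead.
(x5) alone gives x5 = True.
(x2) alone gives x2 = True.
Now (¬x2) is unsatisfied and unit — conflict.
Either choice for x1 ends in contradiction.
So every satisfying assignment has x3 = False.

False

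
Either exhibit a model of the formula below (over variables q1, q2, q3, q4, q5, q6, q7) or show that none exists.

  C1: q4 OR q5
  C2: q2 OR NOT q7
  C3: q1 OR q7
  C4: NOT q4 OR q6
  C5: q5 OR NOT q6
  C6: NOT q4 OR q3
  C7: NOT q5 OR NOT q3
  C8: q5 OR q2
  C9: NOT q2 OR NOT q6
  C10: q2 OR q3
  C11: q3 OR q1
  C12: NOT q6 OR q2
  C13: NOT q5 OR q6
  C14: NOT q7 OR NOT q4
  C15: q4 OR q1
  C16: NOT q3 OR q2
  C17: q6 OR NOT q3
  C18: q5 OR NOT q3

Suppose q4 = true.
(q6) alone gives q6 = true.
(q5) alone gives q5 = true.
(q3) alone gives q3 = true.
But (NOT q3) is also a unit clause — contradiction.
That branch fails; take q4 = false instead.
(q5) alone gives q5 = true.
(NOT q3) alone gives q3 = false.
(q2) alone gives q2 = true.
(NOT q6) alone gives q6 = false.
But (q6) is also a unit clause — contradiction.
Both values of q4 lead to a conflict.

UNSATISFIABLE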